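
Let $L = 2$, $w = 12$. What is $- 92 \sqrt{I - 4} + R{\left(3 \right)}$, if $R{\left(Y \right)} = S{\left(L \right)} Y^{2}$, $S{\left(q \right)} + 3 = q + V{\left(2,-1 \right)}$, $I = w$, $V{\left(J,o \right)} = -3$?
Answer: $-36 - 184 \sqrt{2} \approx -296.22$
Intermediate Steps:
$I = 12$
$S{\left(q \right)} = -6 + q$ ($S{\left(q \right)} = -3 + \left(q - 3\right) = -3 + \left(-3 + q\right) = -6 + q$)
$R{\left(Y \right)} = - 4 Y^{2}$ ($R{\left(Y \right)} = \left(-6 + 2\right) Y^{2} = - 4 Y^{2}$)
$- 92 \sqrt{I - 4} + R{\left(3 \right)} = - 92 \sqrt{12 - 4} - 4 \cdot 3^{2} = - 92 \sqrt{8} - 36 = - 92 \cdot 2 \sqrt{2} - 36 = - 184 \sqrt{2} - 36 = -36 - 184 \sqrt{2}$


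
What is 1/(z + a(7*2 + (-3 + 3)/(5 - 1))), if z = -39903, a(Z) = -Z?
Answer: -1/39917 ≈ -2.5052e-5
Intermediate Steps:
1/(z + a(7*2 + (-3 + 3)/(5 - 1))) = 1/(-39903 - (7*2 + (-3 + 3)/(5 - 1))) = 1/(-39903 - (14 + 0/4)) = 1/(-39903 - (14 + 0*(¼))) = 1/(-39903 - (14 + 0)) = 1/(-39903 - 1*14) = 1/(-39903 - 14) = 1/(-39917) = -1/39917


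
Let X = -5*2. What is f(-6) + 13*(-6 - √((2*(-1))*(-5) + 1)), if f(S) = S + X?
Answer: -94 - 13*√11 ≈ -137.12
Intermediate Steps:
X = -10
f(S) = -10 + S (f(S) = S - 10 = -10 + S)
f(-6) + 13*(-6 - √((2*(-1))*(-5) + 1)) = (-10 - 6) + 13*(-6 - √((2*(-1))*(-5) + 1)) = -16 + 13*(-6 - √(-2*(-5) + 1)) = -16 + 13*(-6 - √(10 + 1)) = -16 + 13*(-6 - √11) = -16 + (-78 - 13*√11) = -94 - 13*√11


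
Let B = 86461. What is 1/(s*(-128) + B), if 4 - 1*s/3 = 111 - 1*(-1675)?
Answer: 1/770749 ≈ 1.2974e-6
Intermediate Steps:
s = -5346 (s = 12 - 3*(111 - 1*(-1675)) = 12 - 3*(111 + 1675) = 12 - 3*1786 = 12 - 5358 = -5346)
1/(s*(-128) + B) = 1/(-5346*(-128) + 86461) = 1/(684288 + 86461) = 1/770749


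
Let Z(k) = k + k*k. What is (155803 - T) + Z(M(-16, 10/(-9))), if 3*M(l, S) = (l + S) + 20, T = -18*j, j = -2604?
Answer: 79412077/729 ≈ 1.0893e+5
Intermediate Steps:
T = 46872 (T = -18*(-2604) = 46872)
M(l, S) = 20/3 + S/3 + l/3 (M(l, S) = ((l + S) + 20)/3 = ((S + l) + 20)/3 = (20 + S + l)/3 = 20/3 + S/3 + l/3)
Z(k) = k + k²
(155803 - T) + Z(M(-16, 10/(-9))) = (155803 - 1*46872) + (20/3 + (10/(-9))/3 + (⅓)*(-16))*(1 + (20/3 + (10/(-9))/3 + (⅓)*(-16))) = (155803 - 46872) + (20/3 + (10*(-⅑))/3 - 16/3)*(1 + (20/3 + (10*(-⅑))/3 - 16/3)) = 108931 + (20/3 + (⅓)*(-10/9) - 16/3)*(1 + (20/3 + (⅓)*(-10/9) - 16/3)) = 108931 + (20/3 - 10/27 - 16/3)*(1 + (20/3 - 10/27 - 16/3)) = 108931 + 26*(1 + 26/27)/27 = 108931 + (26/27)*(53/27) = 108931 + 1378/729 = 79412077/729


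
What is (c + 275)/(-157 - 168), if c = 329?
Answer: -604/325 ≈ -1.8585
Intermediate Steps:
(c + 275)/(-157 - 168) = (329 + 275)/(-157 - 168) = 604/(-325) = 604*(-1/325) = -604/325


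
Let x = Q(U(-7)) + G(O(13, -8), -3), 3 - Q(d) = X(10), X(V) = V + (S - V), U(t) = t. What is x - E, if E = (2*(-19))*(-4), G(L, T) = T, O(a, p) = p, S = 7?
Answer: -159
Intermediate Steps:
X(V) = 7 (X(V) = V + (7 - V) = 7)
Q(d) = -4 (Q(d) = 3 - 1*7 = 3 - 7 = -4)
E = 152 (E = -38*(-4) = 152)
x = -7 (x = -4 - 3 = -7)
x - E = -7 - 1*152 = -7 - 152 = -159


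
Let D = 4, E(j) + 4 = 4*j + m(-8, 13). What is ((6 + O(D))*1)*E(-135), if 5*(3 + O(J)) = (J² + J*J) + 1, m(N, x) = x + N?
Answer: -25872/5 ≈ -5174.4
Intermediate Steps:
m(N, x) = N + x
E(j) = 1 + 4*j (E(j) = -4 + (4*j + (-8 + 13)) = -4 + (4*j + 5) = -4 + (5 + 4*j) = 1 + 4*j)
O(J) = -14/5 + 2*J²/5 (O(J) = -3 + ((J² + J*J) + 1)/5 = -3 + ((J² + J²) + 1)/5 = -3 + (2*J² + 1)/5 = -3 + (1 + 2*J²)/5 = -3 + (⅕ + 2*J²/5) = -14/5 + 2*J²/5)
((6 + O(D))*1)*E(-135) = ((6 + (-14/5 + (⅖)*4²))*1)*(1 + 4*(-135)) = ((6 + (-14/5 + (⅖)*16))*1)*(1 - 540) = ((6 + (-14/5 + 32/5))*1)*(-539) = ((6 + 18/5)*1)*(-539) = ((48/5)*1)*(-539) = (48/5)*(-539) = -25872/5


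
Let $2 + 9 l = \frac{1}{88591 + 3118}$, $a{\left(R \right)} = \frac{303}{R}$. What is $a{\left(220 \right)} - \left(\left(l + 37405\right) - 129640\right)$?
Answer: $\frac{5582891359961}{60527940} \approx 92237.0$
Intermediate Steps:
$l = - \frac{61139}{275127}$ ($l = - \frac{2}{9} + \frac{1}{9 \left(88591 + 3118\right)} = - \frac{2}{9} + \frac{1}{9 \cdot 91709} = - \frac{2}{9} + \frac{1}{9} \cdot \frac{1}{91709} = - \frac{2}{9} + \frac{1}{825381} = - \frac{61139}{275127} \approx -0.22222$)
$a{\left(220 \right)} - \left(\left(l + 37405\right) - 129640\right) = \frac{303}{220} - \left(\left(- \frac{61139}{275127} + 37405\right) - 129640\right) = 303 \cdot \frac{1}{220} - \left(\frac{10291064296}{275127} - 129640\right) = \frac{303}{220} - - \frac{25376399984}{275127} = \frac{303}{220} + \frac{25376399984}{275127} = \frac{5582891359961}{60527940}$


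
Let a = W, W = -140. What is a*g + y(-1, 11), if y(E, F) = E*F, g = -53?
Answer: 7409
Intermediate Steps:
a = -140
a*g + y(-1, 11) = -140*(-53) - 1*11 = 7420 - 11 = 7409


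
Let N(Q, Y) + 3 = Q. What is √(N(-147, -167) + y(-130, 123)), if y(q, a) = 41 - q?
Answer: √21 ≈ 4.5826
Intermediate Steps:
N(Q, Y) = -3 + Q
√(N(-147, -167) + y(-130, 123)) = √((-3 - 147) + (41 - 1*(-130))) = √(-150 + (41 + 130)) = √(-150 + 171) = √21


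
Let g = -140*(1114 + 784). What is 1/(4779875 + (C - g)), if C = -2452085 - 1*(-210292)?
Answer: 1/2803802 ≈ 3.5666e-7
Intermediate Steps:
C = -2241793 (C = -2452085 + 210292 = -2241793)
g = -265720 (g = -140*1898 = -265720)
1/(4779875 + (C - g)) = 1/(4779875 + (-2241793 - 1*(-265720))) = 1/(4779875 + (-2241793 + 265720)) = 1/(4779875 - 1976073) = 1/2803802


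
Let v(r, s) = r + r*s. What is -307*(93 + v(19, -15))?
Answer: 53111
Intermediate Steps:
-307*(93 + v(19, -15)) = -307*(93 + 19*(1 - 15)) = -307*(93 + 19*(-14)) = -307*(93 - 266) = -307*(-173) = 53111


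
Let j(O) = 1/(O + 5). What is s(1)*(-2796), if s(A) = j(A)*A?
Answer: -466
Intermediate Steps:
j(O) = 1/(5 + O)
s(A) = A/(5 + A)
s(1)*(-2796) = (1/(5 + 1))*(-2796) = (1/6)*(-2796) = (1*(⅙))*(-2796) = (⅙)*(-2796) = -466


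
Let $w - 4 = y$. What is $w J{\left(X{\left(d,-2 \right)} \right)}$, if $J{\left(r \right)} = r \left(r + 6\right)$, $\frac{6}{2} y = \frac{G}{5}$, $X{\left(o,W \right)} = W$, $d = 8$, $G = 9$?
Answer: $- \frac{184}{5} \approx -36.8$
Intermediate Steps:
$y = \frac{3}{5}$ ($y = \frac{9 \cdot \frac{1}{5}}{3} = \frac{1}{3} \cdot \frac{9}{5} = \frac{3}{5} \approx 0.6$)
$J{\left(r \right)} = r \left(6 + r\right)$
$w = \frac{23}{5}$ ($w = 4 + \frac{3}{5} = \frac{23}{5} \approx 4.6$)
$w J{\left(X{\left(d,-2 \right)} \right)} = \frac{23 \left(- 2 \left(6 - 2\right)\right)}{5} = \frac{23 \left(\left(-2\right) 4\right)}{5} = \frac{23}{5} \left(-8\right) = - \frac{184}{5}$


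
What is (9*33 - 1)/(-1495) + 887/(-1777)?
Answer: -1852057/2656615 ≈ -0.69715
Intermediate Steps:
(9*33 - 1)/(-1495) + 887/(-1777) = (297 - 1)*(-1/1495) + 887*(-1/1777) = 296*(-1/1495) - 887/1777 = -296/1495 - 887/1777 = -1852057/2656615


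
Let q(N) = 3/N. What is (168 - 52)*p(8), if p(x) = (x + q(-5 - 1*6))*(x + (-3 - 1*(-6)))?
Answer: 9860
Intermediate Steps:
p(x) = (3 + x)*(-3/11 + x) (p(x) = (x + 3/(-5 - 1*6))*(x + (-3 - 1*(-6))) = (x + 3/(-5 - 6))*(x + (-3 + 6)) = (x + 3/(-11))*(x + 3) = (x + 3*(-1/11))*(3 + x) = (x - 3/11)*(3 + x) = (-3/11 + x)*(3 + x) = (3 + x)*(-3/11 + x))
(168 - 52)*p(8) = (168 - 52)*(-9/11 + 8² + (30/11)*8) = 116*(-9/11 + 64 + 240/11) = 116*85 = 9860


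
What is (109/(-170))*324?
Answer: -17658/85 ≈ -207.74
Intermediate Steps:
(109/(-170))*324 = (109*(-1/170))*324 = -109/170*324 = -17658/85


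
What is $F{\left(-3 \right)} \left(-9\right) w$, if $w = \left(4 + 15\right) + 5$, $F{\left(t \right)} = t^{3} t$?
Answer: $-17496$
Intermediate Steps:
$F{\left(t \right)} = t^{4}$
$w = 24$ ($w = 19 + 5 = 24$)
$F{\left(-3 \right)} \left(-9\right) w = \left(-3\right)^{4} \left(-9\right) 24 = 81 \left(-9\right) 24 = \left(-729\right) 24 = -17496$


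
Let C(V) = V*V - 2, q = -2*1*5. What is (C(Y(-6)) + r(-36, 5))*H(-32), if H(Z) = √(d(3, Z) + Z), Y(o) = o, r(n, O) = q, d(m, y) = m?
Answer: 24*I*√29 ≈ 129.24*I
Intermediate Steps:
q = -10 (q = -2*5 = -10)
r(n, O) = -10
C(V) = -2 + V² (C(V) = V² - 2 = -2 + V²)
H(Z) = √(3 + Z)
(C(Y(-6)) + r(-36, 5))*H(-32) = ((-2 + (-6)²) - 10)*√(3 - 32) = ((-2 + 36) - 10)*√(-29) = (34 - 10)*(I*√29) = 24*(I*√29) = 24*I*√29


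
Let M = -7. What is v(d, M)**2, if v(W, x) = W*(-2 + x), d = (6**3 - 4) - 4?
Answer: 3504384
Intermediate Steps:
d = 208 (d = (216 - 4) - 4 = 212 - 4 = 208)
v(d, M)**2 = (208*(-2 - 7))**2 = (208*(-9))**2 = (-1872)**2 = 3504384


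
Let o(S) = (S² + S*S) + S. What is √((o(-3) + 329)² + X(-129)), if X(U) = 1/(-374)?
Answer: √16552365962/374 ≈ 344.00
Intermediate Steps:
X(U) = -1/374
o(S) = S + 2*S² (o(S) = (S² + S²) + S = 2*S² + S = S + 2*S²)
√((o(-3) + 329)² + X(-129)) = √((-3*(1 + 2*(-3)) + 329)² - 1/374) = √((-3*(1 - 6) + 329)² - 1/374) = √((-3*(-5) + 329)² - 1/374) = √((15 + 329)² - 1/374) = √(344² - 1/374) = √(118336 - 1/374) = √(44257663/374) = √16552365962/374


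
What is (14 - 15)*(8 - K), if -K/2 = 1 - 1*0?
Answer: -10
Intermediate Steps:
K = -2 (K = -2*(1 - 1*0) = -2*(1 + 0) = -2*1 = -2)
(14 - 15)*(8 - K) = (14 - 15)*(8 - 1*(-2)) = -(8 + 2) = -1*10 = -10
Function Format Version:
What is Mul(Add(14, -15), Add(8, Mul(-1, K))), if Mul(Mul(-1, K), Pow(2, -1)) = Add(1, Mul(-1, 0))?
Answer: -10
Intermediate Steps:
K = -2 (K = Mul(-2, Add(1, Mul(-1, 0))) = Mul(-2, Add(1, 0)) = Mul(-2, 1) = -2)
Mul(Add(14, -15), Add(8, Mul(-1, K))) = Mul(Add(14, -15), Add(8, Mul(-1, -2))) = Mul(-1, Add(8, 2)) = Mul(-1, 10) = -10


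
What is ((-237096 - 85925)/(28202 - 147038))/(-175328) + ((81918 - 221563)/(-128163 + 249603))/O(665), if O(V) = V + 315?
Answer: -69791324389/58703396351040 ≈ -0.0011889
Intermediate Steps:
O(V) = 315 + V
((-237096 - 85925)/(28202 - 147038))/(-175328) + ((81918 - 221563)/(-128163 + 249603))/O(665) = ((-237096 - 85925)/(28202 - 147038))/(-175328) + ((81918 - 221563)/(-128163 + 249603))/(315 + 665) = -323021/(-118836)*(-1/175328) - 139645/121440/980 = -323021*(-1/118836)*(-1/175328) - 139645*1/121440*(1/980) = (323021/118836)*(-1/175328) - 2539/2208*1/980 = -323021/20835278208 - 2539/2163840 = -69791324389/58703396351040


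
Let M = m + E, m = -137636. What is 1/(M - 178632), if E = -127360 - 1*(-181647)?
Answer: -1/261981 ≈ -3.8171e-6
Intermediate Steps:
E = 54287 (E = -127360 + 181647 = 54287)
M = -83349 (M = -137636 + 54287 = -83349)
1/(M - 178632) = 1/(-83349 - 178632) = 1/(-261981) = -1/261981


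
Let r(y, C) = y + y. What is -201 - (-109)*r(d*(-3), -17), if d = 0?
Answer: -201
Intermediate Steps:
r(y, C) = 2*y
-201 - (-109)*r(d*(-3), -17) = -201 - (-109)*2*(0*(-3)) = -201 - (-109)*2*0 = -201 - (-109)*0 = -201 - 109*0 = -201 + 0 = -201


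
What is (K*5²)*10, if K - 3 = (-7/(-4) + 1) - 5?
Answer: 375/2 ≈ 187.50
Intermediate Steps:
K = ¾ (K = 3 + ((-7/(-4) + 1) - 5) = 3 + ((-7*(-¼) + 1) - 5) = 3 + ((7/4 + 1) - 5) = 3 + (11/4 - 5) = 3 - 9/4 = ¾ ≈ 0.75000)
(K*5²)*10 = ((¾)*5²)*10 = ((¾)*25)*10 = (75/4)*10 = 375/2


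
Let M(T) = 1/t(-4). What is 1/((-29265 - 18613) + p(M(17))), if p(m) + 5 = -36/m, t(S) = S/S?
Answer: -1/47919 ≈ -2.0869e-5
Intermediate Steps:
t(S) = 1
M(T) = 1 (M(T) = 1/1 = 1)
p(m) = -5 - 36/m
1/((-29265 - 18613) + p(M(17))) = 1/((-29265 - 18613) + (-5 - 36/1)) = 1/(-47878 + (-5 - 36*1)) = 1/(-47878 + (-5 - 36)) = 1/(-47878 - 41) = 1/(-47919) = -1/47919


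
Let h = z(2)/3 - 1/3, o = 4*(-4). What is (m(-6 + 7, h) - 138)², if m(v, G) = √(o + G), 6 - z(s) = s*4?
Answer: (138 - I*√17)² ≈ 19027.0 - 1138.0*I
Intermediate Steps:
z(s) = 6 - 4*s (z(s) = 6 - s*4 = 6 - 4*s)
o = -16
h = -1 (h = (6 - 4*2)/3 - 1/3 = (6 - 8)*(⅓) - 1*⅓ = -2*⅓ - ⅓ = -⅔ - ⅓ = -1)
m(v, G) = √(-16 + G)
(m(-6 + 7, h) - 138)² = (√(-16 - 1) - 138)² = (√(-17) - 138)² = (I*√17 - 138)² = (-138 + I*√17)²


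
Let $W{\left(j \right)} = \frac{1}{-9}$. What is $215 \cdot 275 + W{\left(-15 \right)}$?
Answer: $\frac{532124}{9} \approx 59125.0$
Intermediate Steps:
$W{\left(j \right)} = - \frac{1}{9}$
$215 \cdot 275 + W{\left(-15 \right)} = 215 \cdot 275 - \frac{1}{9} = 59125 - \frac{1}{9} = \frac{532124}{9}$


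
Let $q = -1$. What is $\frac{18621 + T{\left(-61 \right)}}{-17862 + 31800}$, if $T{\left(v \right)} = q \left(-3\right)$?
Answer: $\frac{3104}{2323} \approx 1.3362$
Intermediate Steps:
$T{\left(v \right)} = 3$ ($T{\left(v \right)} = \left(-1\right) \left(-3\right) = 3$)
$\frac{18621 + T{\left(-61 \right)}}{-17862 + 31800} = \frac{18621 + 3}{-17862 + 31800} = \frac{18624}{13938} = 18624 \cdot \frac{1}{13938} = \frac{3104}{2323}$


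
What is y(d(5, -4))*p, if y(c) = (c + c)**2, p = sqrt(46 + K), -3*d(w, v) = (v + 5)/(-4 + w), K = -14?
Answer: 16*sqrt(2)/9 ≈ 2.5142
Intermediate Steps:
d(w, v) = -(5 + v)/(3*(-4 + w)) (d(w, v) = -(v + 5)/(3*(-4 + w)) = -(5 + v)/(3*(-4 + w)))
p = 4*sqrt(2) (p = sqrt(46 - 14) = sqrt(32) = 4*sqrt(2) ≈ 5.6569)
y(c) = 4*c**2 (y(c) = (2*c)**2 = 4*c**2)
y(d(5, -4))*p = (4*((-5 - 1*(-4))/(3*(-4 + 5)))**2)*(4*sqrt(2)) = (4*((1/3)*(-5 + 4)/1)**2)*(4*sqrt(2)) = (4*((1/3)*1*(-1))**2)*(4*sqrt(2)) = (4*(-1/3)**2)*(4*sqrt(2)) = (4*(1/9))*(4*sqrt(2)) = 4*(4*sqrt(2))/9 = 16*sqrt(2)/9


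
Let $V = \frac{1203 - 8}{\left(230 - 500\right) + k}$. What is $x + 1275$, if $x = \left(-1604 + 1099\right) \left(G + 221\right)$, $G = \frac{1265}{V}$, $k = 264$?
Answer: $- \frac{25602280}{239} \approx -1.0712 \cdot 10^{5}$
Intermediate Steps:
$V = - \frac{1195}{6}$ ($V = \frac{1203 - 8}{\left(230 - 500\right) + 264} = \frac{1195}{-270 + 264} = \frac{1195}{-6} = 1195 \left(- \frac{1}{6}\right) = - \frac{1195}{6} \approx -199.17$)
$G = - \frac{1518}{239}$ ($G = \frac{1265}{- \frac{1195}{6}} = 1265 \left(- \frac{6}{1195}\right) = - \frac{1518}{239} \approx -6.3515$)
$x = - \frac{25907005}{239}$ ($x = \left(-1604 + 1099\right) \left(- \frac{1518}{239} + 221\right) = \left(-505\right) \frac{51301}{239} = - \frac{25907005}{239} \approx -1.084 \cdot 10^{5}$)
$x + 1275 = - \frac{25907005}{239} + 1275 = - \frac{25602280}{239}$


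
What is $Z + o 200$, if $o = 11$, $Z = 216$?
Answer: $2416$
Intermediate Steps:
$Z + o 200 = 216 + 11 \cdot 200 = 216 + 2200 = 2416$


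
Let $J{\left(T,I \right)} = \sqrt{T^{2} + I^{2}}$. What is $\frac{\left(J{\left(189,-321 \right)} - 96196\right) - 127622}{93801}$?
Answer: $- \frac{74606}{31267} + \frac{\sqrt{15418}}{31267} \approx -2.3821$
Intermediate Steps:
$J{\left(T,I \right)} = \sqrt{I^{2} + T^{2}}$
$\frac{\left(J{\left(189,-321 \right)} - 96196\right) - 127622}{93801} = \frac{\left(\sqrt{\left(-321\right)^{2} + 189^{2}} - 96196\right) - 127622}{93801} = \left(\left(\sqrt{103041 + 35721} - 96196\right) - 127622\right) \frac{1}{93801} = \left(\left(\sqrt{138762} - 96196\right) - 127622\right) \frac{1}{93801} = \left(\left(3 \sqrt{15418} - 96196\right) - 127622\right) \frac{1}{93801} = \left(\left(-96196 + 3 \sqrt{15418}\right) - 127622\right) \frac{1}{93801} = \left(-223818 + 3 \sqrt{15418}\right) \frac{1}{93801} = - \frac{74606}{31267} + \frac{\sqrt{15418}}{31267}$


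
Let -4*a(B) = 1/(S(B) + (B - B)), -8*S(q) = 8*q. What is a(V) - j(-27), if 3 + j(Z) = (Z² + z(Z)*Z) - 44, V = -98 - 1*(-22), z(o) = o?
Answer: -428945/304 ≈ -1411.0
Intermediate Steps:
V = -76 (V = -98 + 22 = -76)
S(q) = -q
j(Z) = -47 + 2*Z² (j(Z) = -3 + ((Z² + Z*Z) - 44) = -3 + ((Z² + Z²) - 44) = -3 + (2*Z² - 44) = -3 + (-44 + 2*Z²) = -47 + 2*Z²)
a(B) = 1/(4*B) (a(B) = -1/(4*(-B + (B - B))) = -1/(4*(-B + 0)) = -(-1/B)/4 = -(-1)/(4*B) = 1/(4*B))
a(V) - j(-27) = (¼)/(-76) - (-47 + 2*(-27)²) = (¼)*(-1/76) - (-47 + 2*729) = -1/304 - (-47 + 1458) = -1/304 - 1*1411 = -1/304 - 1411 = -428945/304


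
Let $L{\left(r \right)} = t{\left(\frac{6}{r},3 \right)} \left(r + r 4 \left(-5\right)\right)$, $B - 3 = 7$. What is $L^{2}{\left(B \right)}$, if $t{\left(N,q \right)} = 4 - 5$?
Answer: $36100$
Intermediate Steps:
$t{\left(N,q \right)} = -1$
$B = 10$ ($B = 3 + 7 = 10$)
$L{\left(r \right)} = 19 r$ ($L{\left(r \right)} = - (r + r 4 \left(-5\right)) = - (r + 4 r \left(-5\right)) = - (r - 20 r) = - \left(-19\right) r = 19 r$)
$L^{2}{\left(B \right)} = \left(19 \cdot 10\right)^{2} = 190^{2} = 36100$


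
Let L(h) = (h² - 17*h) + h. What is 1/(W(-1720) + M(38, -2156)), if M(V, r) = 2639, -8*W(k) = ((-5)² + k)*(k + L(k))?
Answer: 1/632280014 ≈ 1.5816e-9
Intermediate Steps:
L(h) = h² - 16*h
W(k) = -(25 + k)*(k + k*(-16 + k))/8 (W(k) = -((-5)² + k)*(k + k*(-16 + k))/8 = -(25 + k)*(k + k*(-16 + k))/8)
1/(W(-1720) + M(38, -2156)) = 1/((⅛)*(-1720)*(375 - 1*(-1720)² - 10*(-1720)) + 2639) = 1/((⅛)*(-1720)*(375 - 1*2958400 + 17200) + 2639) = 1/((⅛)*(-1720)*(375 - 2958400 + 17200) + 2639) = 1/((⅛)*(-1720)*(-2940825) + 2639) = 1/(632277375 + 2639) = 1/632280014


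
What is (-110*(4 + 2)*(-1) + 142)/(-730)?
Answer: -401/365 ≈ -1.0986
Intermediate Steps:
(-110*(4 + 2)*(-1) + 142)/(-730) = (-660*(-1) + 142)*(-1/730) = (-110*(-6) + 142)*(-1/730) = (660 + 142)*(-1/730) = 802*(-1/730) = -401/365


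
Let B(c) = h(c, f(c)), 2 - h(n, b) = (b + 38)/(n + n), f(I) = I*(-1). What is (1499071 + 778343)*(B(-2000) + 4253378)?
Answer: 9686708319662433/1000 ≈ 9.6867e+12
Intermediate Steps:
f(I) = -I
h(n, b) = 2 - (38 + b)/(2*n) (h(n, b) = 2 - (b + 38)/(n + n) = 2 - (38 + b)/(2*n))
B(c) = (-38 + 5*c)/(2*c) (B(c) = (-38 - (-1)*c + 4*c)/(2*c) = (-38 + c + 4*c)/(2*c) = (-38 + 5*c)/(2*c))
(1499071 + 778343)*(B(-2000) + 4253378) = (1499071 + 778343)*((5/2 - 19/(-2000)) + 4253378) = 2277414*((5/2 - 19*(-1/2000)) + 4253378) = 2277414*((5/2 + 19/2000) + 4253378) = 2277414*(5019/2000 + 4253378) = 2277414*(8506761019/2000) = 9686708319662433/1000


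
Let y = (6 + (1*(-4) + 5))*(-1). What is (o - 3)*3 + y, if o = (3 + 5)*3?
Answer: 56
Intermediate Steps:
o = 24 (o = 8*3 = 24)
y = -7 (y = (6 + (-4 + 5))*(-1) = (6 + 1)*(-1) = 7*(-1) = -7)
(o - 3)*3 + y = (24 - 3)*3 - 7 = 21*3 - 7 = 63 - 7 = 56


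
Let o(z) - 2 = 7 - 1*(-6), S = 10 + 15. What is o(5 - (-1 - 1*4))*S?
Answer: 375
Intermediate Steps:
S = 25
o(z) = 15 (o(z) = 2 + (7 - 1*(-6)) = 2 + (7 + 6) = 2 + 13 = 15)
o(5 - (-1 - 1*4))*S = 15*25 = 375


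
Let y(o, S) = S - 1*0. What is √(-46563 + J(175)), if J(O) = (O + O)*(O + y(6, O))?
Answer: √75937 ≈ 275.57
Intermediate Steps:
y(o, S) = S (y(o, S) = S + 0 = S)
J(O) = 4*O² (J(O) = (O + O)*(O + O) = (2*O)*(2*O) = 4*O²)
√(-46563 + J(175)) = √(-46563 + 4*175²) = √(-46563 + 4*30625) = √(-46563 + 122500) = √75937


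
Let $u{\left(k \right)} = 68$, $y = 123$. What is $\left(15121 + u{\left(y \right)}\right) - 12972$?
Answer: $2217$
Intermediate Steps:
$\left(15121 + u{\left(y \right)}\right) - 12972 = \left(15121 + 68\right) - 12972 = 15189 - 12972 = 2217$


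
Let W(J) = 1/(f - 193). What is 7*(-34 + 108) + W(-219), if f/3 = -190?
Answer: 395233/763 ≈ 518.00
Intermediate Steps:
f = -570 (f = 3*(-190) = -570)
W(J) = -1/763 (W(J) = 1/(-570 - 193) = 1/(-763) = -1/763)
7*(-34 + 108) + W(-219) = 7*(-34 + 108) - 1/763 = 7*74 - 1/763 = 518 - 1/763 = 395233/763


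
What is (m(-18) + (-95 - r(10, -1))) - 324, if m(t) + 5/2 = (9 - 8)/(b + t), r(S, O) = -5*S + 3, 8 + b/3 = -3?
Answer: -38201/102 ≈ -374.52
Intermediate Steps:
b = -33 (b = -24 + 3*(-3) = -24 - 9 = -33)
r(S, O) = 3 - 5*S
m(t) = -5/2 + 1/(-33 + t) (m(t) = -5/2 + (9 - 8)/(-33 + t) = -5/2 + 1/(-33 + t))
(m(-18) + (-95 - r(10, -1))) - 324 = ((167 - 5*(-18))/(2*(-33 - 18)) + (-95 - (3 - 5*10))) - 324 = ((½)*(167 + 90)/(-51) + (-95 - (3 - 50))) - 324 = ((½)*(-1/51)*257 + (-95 - 1*(-47))) - 324 = (-257/102 + (-95 + 47)) - 324 = (-257/102 - 48) - 324 = -5153/102 - 324 = -38201/102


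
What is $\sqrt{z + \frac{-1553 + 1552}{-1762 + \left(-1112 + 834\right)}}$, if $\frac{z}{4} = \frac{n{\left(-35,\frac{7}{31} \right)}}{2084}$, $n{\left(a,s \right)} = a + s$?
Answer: $\frac{i \sqrt{17981137482690}}{16474020} \approx 0.2574 i$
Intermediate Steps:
$z = - \frac{1078}{16151}$ ($z = 4 \frac{-35 + \frac{7}{31}}{2084} = 4 \left(-35 + 7 \cdot \frac{1}{31}\right) \frac{1}{2084} = 4 \left(-35 + \frac{7}{31}\right) \frac{1}{2084} = 4 \left(\left(- \frac{1078}{31}\right) \frac{1}{2084}\right) = 4 \left(- \frac{539}{32302}\right) = - \frac{1078}{16151} \approx -0.066745$)
$\sqrt{z + \frac{-1553 + 1552}{-1762 + \left(-1112 + 834\right)}} = \sqrt{- \frac{1078}{16151} + \frac{-1553 + 1552}{-1762 + \left(-1112 + 834\right)}} = \sqrt{- \frac{1078}{16151} - \frac{1}{-1762 - 278}} = \sqrt{- \frac{1078}{16151} - \frac{1}{-2040}} = \sqrt{- \frac{1078}{16151} - - \frac{1}{2040}} = \sqrt{- \frac{1078}{16151} + \frac{1}{2040}} = \sqrt{- \frac{2182969}{32948040}} = \frac{i \sqrt{17981137482690}}{16474020}$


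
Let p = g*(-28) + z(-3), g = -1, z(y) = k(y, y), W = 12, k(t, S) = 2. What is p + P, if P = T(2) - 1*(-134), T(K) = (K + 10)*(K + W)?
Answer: 332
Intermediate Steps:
z(y) = 2
T(K) = (10 + K)*(12 + K) (T(K) = (K + 10)*(K + 12) = (10 + K)*(12 + K))
P = 302 (P = (120 + 2**2 + 22*2) - 1*(-134) = (120 + 4 + 44) + 134 = 168 + 134 = 302)
p = 30 (p = -1*(-28) + 2 = 28 + 2 = 30)
p + P = 30 + 302 = 332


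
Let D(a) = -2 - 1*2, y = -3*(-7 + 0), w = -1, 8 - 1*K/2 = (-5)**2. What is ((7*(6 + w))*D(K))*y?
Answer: -2940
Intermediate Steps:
K = -34 (K = 16 - 2*(-5)**2 = 16 - 2*25 = 16 - 50 = -34)
y = 21 (y = -3*(-7) = 21)
D(a) = -4 (D(a) = -2 - 2 = -4)
((7*(6 + w))*D(K))*y = ((7*(6 - 1))*(-4))*21 = ((7*5)*(-4))*21 = (35*(-4))*21 = -140*21 = -2940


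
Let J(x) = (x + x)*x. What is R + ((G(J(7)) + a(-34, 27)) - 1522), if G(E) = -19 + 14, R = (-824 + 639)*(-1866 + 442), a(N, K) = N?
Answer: 261879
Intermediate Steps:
R = 263440 (R = -185*(-1424) = 263440)
J(x) = 2*x² (J(x) = (2*x)*x = 2*x²)
G(E) = -5
R + ((G(J(7)) + a(-34, 27)) - 1522) = 263440 + ((-5 - 34) - 1522) = 263440 + (-39 - 1522) = 263440 - 1561 = 261879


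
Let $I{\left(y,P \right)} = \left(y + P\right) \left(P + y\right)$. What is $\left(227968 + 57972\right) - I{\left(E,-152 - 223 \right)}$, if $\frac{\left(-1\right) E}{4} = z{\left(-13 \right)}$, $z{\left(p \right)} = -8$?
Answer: $168291$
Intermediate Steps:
$E = 32$ ($E = \left(-4\right) \left(-8\right) = 32$)
$I{\left(y,P \right)} = \left(P + y\right)^{2}$ ($I{\left(y,P \right)} = \left(P + y\right) \left(P + y\right) = \left(P + y\right)^{2}$)
$\left(227968 + 57972\right) - I{\left(E,-152 - 223 \right)} = \left(227968 + 57972\right) - \left(\left(-152 - 223\right) + 32\right)^{2} = 285940 - \left(\left(-152 - 223\right) + 32\right)^{2} = 285940 - \left(-375 + 32\right)^{2} = 285940 - \left(-343\right)^{2} = 285940 - 117649 = 168291$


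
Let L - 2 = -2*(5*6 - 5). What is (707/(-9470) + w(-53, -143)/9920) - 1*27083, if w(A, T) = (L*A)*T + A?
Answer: -254769464479/9394240 ≈ -27120.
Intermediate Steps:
L = -48 (L = 2 - 2*(5*6 - 5) = 2 - 2*(30 - 5) = 2 - 2*25 = 2 - 50 = -48)
w(A, T) = A - 48*A*T (w(A, T) = (-48*A)*T + A = -48*A*T + A = A - 48*A*T)
(707/(-9470) + w(-53, -143)/9920) - 1*27083 = (707/(-9470) - 53*(1 - 48*(-143))/9920) - 1*27083 = (707*(-1/9470) - 53*(1 + 6864)*(1/9920)) - 27083 = (-707/9470 - 53*6865*(1/9920)) - 27083 = (-707/9470 - 363845*1/9920) - 27083 = (-707/9470 - 72769/1984) - 27083 = -345262559/9394240 - 27083 = -254769464479/9394240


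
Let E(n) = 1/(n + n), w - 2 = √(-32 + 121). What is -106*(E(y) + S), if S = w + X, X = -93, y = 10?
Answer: 96407/10 - 106*√89 ≈ 8640.7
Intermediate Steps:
w = 2 + √89 (w = 2 + √(-32 + 121) = 2 + √89 ≈ 11.434)
S = -91 + √89 (S = (2 + √89) - 93 = -91 + √89 ≈ -81.566)
E(n) = 1/(2*n)
-106*(E(y) + S) = -106*((½)/10 + (-91 + √89)) = -106*((½)*(⅒) + (-91 + √89)) = -106*(1/20 + (-91 + √89)) = -106*(-1819/20 + √89) = 96407/10 - 106*√89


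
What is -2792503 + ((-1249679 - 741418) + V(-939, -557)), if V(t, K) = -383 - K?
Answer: -4783426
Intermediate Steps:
-2792503 + ((-1249679 - 741418) + V(-939, -557)) = -2792503 + ((-1249679 - 741418) + (-383 - 1*(-557))) = -2792503 + (-1991097 + (-383 + 557)) = -2792503 + (-1991097 + 174) = -2792503 - 1990923 = -4783426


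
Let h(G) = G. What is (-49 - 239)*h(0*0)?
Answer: 0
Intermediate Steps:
(-49 - 239)*h(0*0) = (-49 - 239)*(0*0) = -288*0 = 0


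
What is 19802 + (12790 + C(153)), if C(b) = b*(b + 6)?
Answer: 56919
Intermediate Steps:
C(b) = b*(6 + b)
19802 + (12790 + C(153)) = 19802 + (12790 + 153*(6 + 153)) = 19802 + (12790 + 153*159) = 19802 + (12790 + 24327) = 19802 + 37117 = 56919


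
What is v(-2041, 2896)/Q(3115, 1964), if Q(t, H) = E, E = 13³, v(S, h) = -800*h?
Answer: -2316800/2197 ≈ -1054.5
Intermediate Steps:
E = 2197
Q(t, H) = 2197
v(-2041, 2896)/Q(3115, 1964) = -800*2896/2197 = -2316800*1/2197 = -2316800/2197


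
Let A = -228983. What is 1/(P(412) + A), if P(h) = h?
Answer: -1/228571 ≈ -4.3750e-6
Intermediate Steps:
1/(P(412) + A) = 1/(412 - 228983) = 1/(-228571) = -1/228571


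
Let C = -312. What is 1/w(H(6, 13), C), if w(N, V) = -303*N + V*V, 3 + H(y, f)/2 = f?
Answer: 1/91284 ≈ 1.0955e-5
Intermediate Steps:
H(y, f) = -6 + 2*f
w(N, V) = V² - 303*N (w(N, V) = -303*N + V² = V² - 303*N)
1/w(H(6, 13), C) = 1/((-312)² - 303*(-6 + 2*13)) = 1/(97344 - 303*(-6 + 26)) = 1/(97344 - 303*20) = 1/(97344 - 6060) = 1/91284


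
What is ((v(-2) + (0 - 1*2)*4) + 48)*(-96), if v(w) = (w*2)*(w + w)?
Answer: -5376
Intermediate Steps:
v(w) = 4*w**2 (v(w) = (2*w)*(2*w) = 4*w**2)
((v(-2) + (0 - 1*2)*4) + 48)*(-96) = ((4*(-2)**2 + (0 - 1*2)*4) + 48)*(-96) = ((4*4 + (0 - 2)*4) + 48)*(-96) = ((16 - 2*4) + 48)*(-96) = ((16 - 8) + 48)*(-96) = (8 + 48)*(-96) = 56*(-96) = -5376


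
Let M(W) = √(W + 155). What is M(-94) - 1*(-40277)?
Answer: 40277 + √61 ≈ 40285.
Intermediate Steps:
M(W) = √(155 + W)
M(-94) - 1*(-40277) = √(155 - 94) - 1*(-40277) = √61 + 40277 = 40277 + √61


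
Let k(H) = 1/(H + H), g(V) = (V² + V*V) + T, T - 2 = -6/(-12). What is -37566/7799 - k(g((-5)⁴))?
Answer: -58697070629/12185976495 ≈ -4.8168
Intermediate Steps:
T = 5/2 (T = 2 - 6/(-12) = 2 - 6*(-1/12) = 2 + ½ = 5/2 ≈ 2.5000)
g(V) = 5/2 + 2*V² (g(V) = (V² + V*V) + 5/2 = (V² + V²) + 5/2 = 2*V² + 5/2 = 5/2 + 2*V²)
k(H) = 1/(2*H)
-37566/7799 - k(g((-5)⁴)) = -37566/7799 - 1/(2*(5/2 + 2*((-5)⁴)²)) = -37566*1/7799 - 1/(2*(5/2 + 2*625²)) = -37566/7799 - 1/(2*(5/2 + 2*390625)) = -37566/7799 - 1/(2*(5/2 + 781250)) = -37566/7799 - 1/(2*1562505/2) = -37566/7799 - 2/(2*1562505) = -37566/7799 - 1*1/1562505 = -37566/7799 - 1/1562505 = -58697070629/12185976495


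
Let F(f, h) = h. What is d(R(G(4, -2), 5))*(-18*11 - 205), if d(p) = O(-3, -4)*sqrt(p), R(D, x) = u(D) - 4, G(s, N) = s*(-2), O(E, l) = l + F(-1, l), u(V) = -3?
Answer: 3224*I*sqrt(7) ≈ 8529.9*I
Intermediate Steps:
O(E, l) = 2*l (O(E, l) = l + l = 2*l)
G(s, N) = -2*s
R(D, x) = -7 (R(D, x) = -3 - 4 = -7)
d(p) = -8*sqrt(p) (d(p) = (2*(-4))*sqrt(p) = -8*sqrt(p))
d(R(G(4, -2), 5))*(-18*11 - 205) = (-8*I*sqrt(7))*(-18*11 - 205) = (-8*I*sqrt(7))*(-198 - 205) = -8*I*sqrt(7)*(-403) = 3224*I*sqrt(7)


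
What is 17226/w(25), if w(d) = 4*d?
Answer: 8613/50 ≈ 172.26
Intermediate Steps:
17226/w(25) = 17226/((4*25)) = 17226/100 = 17226*(1/100) = 8613/50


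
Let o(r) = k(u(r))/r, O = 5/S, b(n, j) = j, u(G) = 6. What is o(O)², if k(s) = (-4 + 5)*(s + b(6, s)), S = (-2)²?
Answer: 2304/25 ≈ 92.160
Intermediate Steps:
S = 4
k(s) = 2*s (k(s) = (-4 + 5)*(s + s) = 1*(2*s) = 2*s)
O = 5/4 ≈ 1.2500
o(r) = 12/r (o(r) = (2*6)/r = 12/r)
o(O)² = (12/(5/4))² = (12*(⅘))² = (48/5)² = 2304/25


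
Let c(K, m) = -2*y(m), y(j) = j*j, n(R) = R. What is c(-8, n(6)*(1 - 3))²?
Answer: 82944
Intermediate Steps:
y(j) = j²
c(K, m) = -2*m²
c(-8, n(6)*(1 - 3))² = (-2*36*(1 - 3)²)² = (-2*(6*(-2))²)² = (-2*(-12)²)² = (-2*144)² = (-288)² = 82944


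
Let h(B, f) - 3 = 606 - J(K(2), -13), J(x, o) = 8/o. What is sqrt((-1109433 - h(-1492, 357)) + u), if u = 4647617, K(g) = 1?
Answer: sqrt(597850071)/13 ≈ 1880.8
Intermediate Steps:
h(B, f) = 7925/13 (h(B, f) = 3 + (606 - 8/(-13)) = 3 + (606 - 8*(-1)/13) = 3 + (606 - 1*(-8/13)) = 3 + (606 + 8/13) = 3 + 7886/13 = 7925/13)
sqrt((-1109433 - h(-1492, 357)) + u) = sqrt((-1109433 - 1*7925/13) + 4647617) = sqrt((-1109433 - 7925/13) + 4647617) = sqrt(-14430554/13 + 4647617) = sqrt(45988467/13) = sqrt(597850071)/13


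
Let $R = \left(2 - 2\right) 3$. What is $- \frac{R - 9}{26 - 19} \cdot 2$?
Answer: $\frac{18}{7} \approx 2.5714$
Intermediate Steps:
$R = 0$ ($R = \left(2 - 2\right) 3 = 0 \cdot 3 = 0$)
$- \frac{R - 9}{26 - 19} \cdot 2 = - \frac{0 - 9}{26 - 19} \cdot 2 = - - \frac{9}{7} \cdot 2 = - \left(-9\right) \frac{1}{7} \cdot 2 = - \frac{\left(-9\right) 2}{7} = \left(-1\right) \left(- \frac{18}{7}\right) = \frac{18}{7}$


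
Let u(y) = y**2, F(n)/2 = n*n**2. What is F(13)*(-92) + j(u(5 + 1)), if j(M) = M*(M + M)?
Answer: -401656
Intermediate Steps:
F(n) = 2*n**3 (F(n) = 2*(n*n**2) = 2*n**3)
j(M) = 2*M**2 (j(M) = M*(2*M) = 2*M**2)
F(13)*(-92) + j(u(5 + 1)) = (2*13**3)*(-92) + 2*((5 + 1)**2)**2 = (2*2197)*(-92) + 2*(6**2)**2 = 4394*(-92) + 2*36**2 = -404248 + 2*1296 = -404248 + 2592 = -401656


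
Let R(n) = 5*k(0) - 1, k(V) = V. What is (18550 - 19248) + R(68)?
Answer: -699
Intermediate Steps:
R(n) = -1 (R(n) = 5*0 - 1 = 0 - 1 = -1)
(18550 - 19248) + R(68) = (18550 - 19248) - 1 = -698 - 1 = -699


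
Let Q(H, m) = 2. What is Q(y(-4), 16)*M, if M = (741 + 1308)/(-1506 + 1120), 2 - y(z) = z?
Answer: -2049/193 ≈ -10.617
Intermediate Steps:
y(z) = 2 - z
M = -2049/386 (M = 2049/(-386) = 2049*(-1/386) = -2049/386 ≈ -5.3083)
Q(y(-4), 16)*M = 2*(-2049/386) = -2049/193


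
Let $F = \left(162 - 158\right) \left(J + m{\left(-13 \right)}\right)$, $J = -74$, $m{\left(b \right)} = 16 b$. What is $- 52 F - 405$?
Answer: $58251$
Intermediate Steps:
$F = -1128$ ($F = \left(162 - 158\right) \left(-74 + 16 \left(-13\right)\right) = 4 \left(-74 - 208\right) = 4 \left(-282\right) = -1128$)
$- 52 F - 405 = \left(-52\right) \left(-1128\right) - 405 = 58656 - 405 = 58251$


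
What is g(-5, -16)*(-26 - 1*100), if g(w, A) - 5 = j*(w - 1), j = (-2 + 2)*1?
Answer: -630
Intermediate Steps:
j = 0 (j = 0*1 = 0)
g(w, A) = 5 (g(w, A) = 5 + 0*(w - 1) = 5 + 0*(-1 + w) = 5 + 0 = 5)
g(-5, -16)*(-26 - 1*100) = 5*(-26 - 1*100) = 5*(-26 - 100) = 5*(-126) = -630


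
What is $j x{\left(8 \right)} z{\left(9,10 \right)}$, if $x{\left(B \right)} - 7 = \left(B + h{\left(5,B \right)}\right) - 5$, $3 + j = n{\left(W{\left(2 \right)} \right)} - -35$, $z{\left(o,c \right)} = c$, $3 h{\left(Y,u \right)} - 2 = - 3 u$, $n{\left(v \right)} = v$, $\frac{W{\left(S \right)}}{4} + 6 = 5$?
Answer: $\frac{2240}{3} \approx 746.67$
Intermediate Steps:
$W{\left(S \right)} = -4$ ($W{\left(S \right)} = -24 + 4 \cdot 5 = -24 + 20 = -4$)
$h{\left(Y,u \right)} = \frac{2}{3} - u$ ($h{\left(Y,u \right)} = \frac{2}{3} + \frac{\left(-3\right) u}{3} = \frac{2}{3} - u$)
$j = 28$ ($j = -3 - -31 = -3 + \left(-4 + 35\right) = -3 + 31 = 28$)
$x{\left(B \right)} = \frac{8}{3}$ ($x{\left(B \right)} = 7 + \left(\left(B - \left(- \frac{2}{3} + B\right)\right) - 5\right) = 7 + \left(\frac{2}{3} - 5\right) = 7 - \frac{13}{3} = \frac{8}{3}$)
$j x{\left(8 \right)} z{\left(9,10 \right)} = 28 \cdot \frac{8}{3} \cdot 10 = \frac{224}{3} \cdot 10 = \frac{2240}{3}$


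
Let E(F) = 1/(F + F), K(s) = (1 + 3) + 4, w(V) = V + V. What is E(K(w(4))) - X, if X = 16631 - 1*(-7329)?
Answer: -383359/16 ≈ -23960.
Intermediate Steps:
w(V) = 2*V
K(s) = 8 (K(s) = 4 + 4 = 8)
X = 23960 (X = 16631 + 7329 = 23960)
E(F) = 1/(2*F)
E(K(w(4))) - X = (1/2)/8 - 1*23960 = (1/2)*(1/8) - 23960 = 1/16 - 23960 = -383359/16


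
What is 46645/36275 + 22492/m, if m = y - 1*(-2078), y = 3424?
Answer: 107253809/19958505 ≈ 5.3738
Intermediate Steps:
m = 5502 (m = 3424 - 1*(-2078) = 3424 + 2078 = 5502)
46645/36275 + 22492/m = 46645/36275 + 22492/5502 = 46645*(1/36275) + 22492*(1/5502) = 9329/7255 + 11246/2751 = 107253809/19958505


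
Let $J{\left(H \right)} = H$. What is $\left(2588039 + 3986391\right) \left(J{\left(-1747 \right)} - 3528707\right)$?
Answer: $-23210722691220$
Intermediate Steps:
$\left(2588039 + 3986391\right) \left(J{\left(-1747 \right)} - 3528707\right) = \left(2588039 + 3986391\right) \left(-1747 - 3528707\right) = 6574430 \left(-3530454\right) = -23210722691220$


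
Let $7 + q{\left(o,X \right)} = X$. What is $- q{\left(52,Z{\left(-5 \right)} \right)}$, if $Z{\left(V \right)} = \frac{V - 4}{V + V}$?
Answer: $\frac{61}{10} \approx 6.1$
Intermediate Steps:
$Z{\left(V \right)} = \frac{-4 + V}{2 V}$
$q{\left(o,X \right)} = -7 + X$
$- q{\left(52,Z{\left(-5 \right)} \right)} = - (-7 + \frac{-4 - 5}{2 \left(-5\right)}) = - (-7 + \frac{1}{2} \left(- \frac{1}{5}\right) \left(-9\right)) = - (-7 + \frac{9}{10}) = \left(-1\right) \left(- \frac{61}{10}\right) = \frac{61}{10}$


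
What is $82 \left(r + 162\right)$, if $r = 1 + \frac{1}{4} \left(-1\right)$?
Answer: $\frac{26691}{2} \approx 13346.0$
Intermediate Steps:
$r = \frac{3}{4}$ ($r = 1 + \frac{1}{4} \left(-1\right) = 1 - \frac{1}{4} = \frac{3}{4} \approx 0.75$)
$82 \left(r + 162\right) = 82 \left(\frac{3}{4} + 162\right) = 82 \cdot \frac{651}{4} = \frac{26691}{2}$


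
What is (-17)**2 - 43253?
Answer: -42964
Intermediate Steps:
(-17)**2 - 43253 = 289 - 43253 = -42964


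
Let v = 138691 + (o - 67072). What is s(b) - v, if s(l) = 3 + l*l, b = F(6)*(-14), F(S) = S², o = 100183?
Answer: 82217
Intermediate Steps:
b = -504 (b = 6²*(-14) = 36*(-14) = -504)
s(l) = 3 + l²
v = 171802 (v = 138691 + (100183 - 67072) = 138691 + 33111 = 171802)
s(b) - v = (3 + (-504)²) - 1*171802 = (3 + 254016) - 171802 = 254019 - 171802 = 82217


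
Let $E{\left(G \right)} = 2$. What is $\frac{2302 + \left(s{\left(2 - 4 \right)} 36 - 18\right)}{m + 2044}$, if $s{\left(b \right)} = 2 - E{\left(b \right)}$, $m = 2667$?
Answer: $\frac{2284}{4711} \approx 0.48482$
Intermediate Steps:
$s{\left(b \right)} = 0$ ($s{\left(b \right)} = 2 - 2 = 0$)
$\frac{2302 + \left(s{\left(2 - 4 \right)} 36 - 18\right)}{m + 2044} = \frac{2302 + \left(0 \cdot 36 - 18\right)}{2667 + 2044} = \frac{2302 + \left(0 - 18\right)}{4711} = \left(2302 - 18\right) \frac{1}{4711} = 2284 \cdot \frac{1}{4711} = \frac{2284}{4711}$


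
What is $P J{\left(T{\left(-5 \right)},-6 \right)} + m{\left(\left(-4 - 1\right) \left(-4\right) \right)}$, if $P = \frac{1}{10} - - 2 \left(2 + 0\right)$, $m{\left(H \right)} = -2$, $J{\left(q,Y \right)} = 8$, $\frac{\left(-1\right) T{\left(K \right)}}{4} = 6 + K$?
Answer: $\frac{154}{5} \approx 30.8$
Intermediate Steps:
$T{\left(K \right)} = -24 - 4 K$ ($T{\left(K \right)} = - 4 \left(6 + K\right) = -24 - 4 K$)
$P = \frac{41}{10}$ ($P = \frac{1}{10} - \left(-2\right) 2 = \frac{1}{10} - -4 = \frac{1}{10} + 4 = \frac{41}{10} \approx 4.1$)
$P J{\left(T{\left(-5 \right)},-6 \right)} + m{\left(\left(-4 - 1\right) \left(-4\right) \right)} = \frac{41}{10} \cdot 8 - 2 = \frac{164}{5} - 2 = \frac{154}{5}$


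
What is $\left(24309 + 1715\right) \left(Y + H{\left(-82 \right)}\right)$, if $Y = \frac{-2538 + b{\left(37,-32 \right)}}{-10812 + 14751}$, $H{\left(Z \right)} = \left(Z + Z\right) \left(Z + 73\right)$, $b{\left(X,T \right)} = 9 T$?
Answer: $\frac{50409685104}{1313} \approx 3.8393 \cdot 10^{7}$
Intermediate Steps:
$H{\left(Z \right)} = 2 Z \left(73 + Z\right)$
$Y = - \frac{942}{1313}$ ($Y = \frac{-2538 + 9 \left(-32\right)}{-10812 + 14751} = \frac{-2538 - 288}{3939} = \left(-2826\right) \frac{1}{3939} = - \frac{942}{1313} \approx -0.71744$)
$\left(24309 + 1715\right) \left(Y + H{\left(-82 \right)}\right) = \left(24309 + 1715\right) \left(- \frac{942}{1313} + 2 \left(-82\right) \left(73 - 82\right)\right) = 26024 \left(- \frac{942}{1313} + 2 \left(-82\right) \left(-9\right)\right) = 26024 \left(- \frac{942}{1313} + 1476\right) = 26024 \cdot \frac{1937046}{1313} = \frac{50409685104}{1313}$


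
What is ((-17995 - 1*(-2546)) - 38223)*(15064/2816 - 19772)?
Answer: 46680289449/44 ≈ 1.0609e+9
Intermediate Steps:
((-17995 - 1*(-2546)) - 38223)*(15064/2816 - 19772) = ((-17995 + 2546) - 38223)*(15064*(1/2816) - 19772) = (-15449 - 38223)*(1883/352 - 19772) = -53672*(-6957861/352) = 46680289449/44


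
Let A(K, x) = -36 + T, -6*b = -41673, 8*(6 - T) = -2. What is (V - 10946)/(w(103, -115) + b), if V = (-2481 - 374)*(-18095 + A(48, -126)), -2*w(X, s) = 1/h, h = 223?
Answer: 5127534667/688376 ≈ 7448.7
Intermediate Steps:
w(X, s) = -1/446 (w(X, s) = -1/2/223 = -1/2*1/223 = -1/446)
T = 25/4 (T = 6 - 1/8*(-2) = 6 + 1/4 = 25/4 ≈ 6.2500)
b = 13891/2 (b = -1/6*(-41673) = 13891/2 ≈ 6945.5)
A(K, x) = -119/4 (A(K, x) = -36 + 25/4 = -119/4)
V = 206984645/4 (V = (-2481 - 374)*(-18095 - 119/4) = -2855*(-72499/4) = 206984645/4 ≈ 5.1746e+7)
(V - 10946)/(w(103, -115) + b) = (206984645/4 - 10946)/(-1/446 + 13891/2) = 206940861/(4*(1548846/223)) = (206940861/4)*(223/1548846) = 5127534667/688376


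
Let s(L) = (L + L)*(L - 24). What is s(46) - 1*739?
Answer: 1285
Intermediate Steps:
s(L) = 2*L*(-24 + L) (s(L) = (2*L)*(-24 + L) = 2*L*(-24 + L))
s(46) - 1*739 = 2*46*(-24 + 46) - 1*739 = 2*46*22 - 739 = 2024 - 739 = 1285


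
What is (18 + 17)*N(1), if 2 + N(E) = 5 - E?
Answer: 70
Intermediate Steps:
N(E) = 3 - E (N(E) = -2 + (5 - E) = 3 - E)
(18 + 17)*N(1) = (18 + 17)*(3 - 1*1) = 35*(3 - 1) = 35*2 = 70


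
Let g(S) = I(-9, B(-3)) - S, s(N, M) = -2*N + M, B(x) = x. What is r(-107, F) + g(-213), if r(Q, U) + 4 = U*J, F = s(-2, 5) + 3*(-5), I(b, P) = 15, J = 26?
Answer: 68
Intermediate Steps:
s(N, M) = M - 2*N
F = -6 (F = (5 - 2*(-2)) + 3*(-5) = (5 + 4) - 15 = 9 - 15 = -6)
r(Q, U) = -4 + 26*U (r(Q, U) = -4 + U*26 = -4 + 26*U)
g(S) = 15 - S
r(-107, F) + g(-213) = (-4 + 26*(-6)) + (15 - 1*(-213)) = (-4 - 156) + (15 + 213) = -160 + 228 = 68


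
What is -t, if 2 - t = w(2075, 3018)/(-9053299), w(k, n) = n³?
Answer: -27507028430/9053299 ≈ -3038.3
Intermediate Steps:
t = 27507028430/9053299 (t = 2 - 3018³/(-9053299) = 2 - 27488921832*(-1)/9053299 = 2 - 1*(-27488921832/9053299) = 2 + 27488921832/9053299 = 27507028430/9053299 ≈ 3038.3)
-t = -1*27507028430/9053299 = -27507028430/9053299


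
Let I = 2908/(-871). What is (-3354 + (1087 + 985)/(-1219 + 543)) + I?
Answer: -38049852/11323 ≈ -3360.4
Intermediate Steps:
I = -2908/871 (I = 2908*(-1/871) = -2908/871 ≈ -3.3387)
(-3354 + (1087 + 985)/(-1219 + 543)) + I = (-3354 + (1087 + 985)/(-1219 + 543)) - 2908/871 = (-3354 + 2072/(-676)) - 2908/871 = (-3354 + 2072*(-1/676)) - 2908/871 = (-3354 - 518/169) - 2908/871 = -567344/169 - 2908/871 = -38049852/11323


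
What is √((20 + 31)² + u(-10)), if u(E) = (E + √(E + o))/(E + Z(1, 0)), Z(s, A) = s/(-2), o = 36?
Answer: √(1147461 - 42*√26)/21 ≈ 51.005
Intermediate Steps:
Z(s, A) = -s/2 (Z(s, A) = s*(-½) = -s/2)
u(E) = (E + √(36 + E))/(-½ + E) (u(E) = (E + √(E + 36))/(E - ½*1) = (E + √(36 + E))/(E - ½) = (E + √(36 + E))/(-½ + E))
√((20 + 31)² + u(-10)) = √((20 + 31)² + 2*(-10 + √(36 - 10))/(-1 + 2*(-10))) = √(51² + 2*(-10 + √26)/(-1 - 20)) = √(2601 + 2*(-10 + √26)/(-21)) = √(2601 + 2*(-1/21)*(-10 + √26)) = √(2601 + (20/21 - 2*√26/21)) = √(54641/21 - 2*√26/21)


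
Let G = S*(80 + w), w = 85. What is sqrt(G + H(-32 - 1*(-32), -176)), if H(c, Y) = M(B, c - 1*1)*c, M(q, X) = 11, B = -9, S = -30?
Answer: 15*I*sqrt(22) ≈ 70.356*I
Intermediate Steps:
H(c, Y) = 11*c
G = -4950 (G = -30*(80 + 85) = -30*165 = -4950)
sqrt(G + H(-32 - 1*(-32), -176)) = sqrt(-4950 + 11*(-32 - 1*(-32))) = sqrt(-4950 + 11*(-32 + 32)) = sqrt(-4950 + 11*0) = sqrt(-4950 + 0) = sqrt(-4950) = 15*I*sqrt(22)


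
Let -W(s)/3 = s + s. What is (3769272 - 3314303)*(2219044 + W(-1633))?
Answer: 1014054015898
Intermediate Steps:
W(s) = -6*s (W(s) = -3*(s + s) = -6*s)
(3769272 - 3314303)*(2219044 + W(-1633)) = (3769272 - 3314303)*(2219044 - 6*(-1633)) = 454969*(2219044 + 9798) = 454969*2228842 = 1014054015898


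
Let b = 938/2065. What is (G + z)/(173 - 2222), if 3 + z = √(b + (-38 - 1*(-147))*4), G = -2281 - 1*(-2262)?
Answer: 22/2049 - √4220270/201485 ≈ 0.00054100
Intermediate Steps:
G = -19 (G = -2281 + 2262 = -19)
b = 134/295 (b = 938*(1/2065) = 134/295 ≈ 0.45424)
z = -3 + 3*√4220270/295 (z = -3 + √(134/295 + (-38 - 1*(-147))*4) = -3 + √(134/295 + (-38 + 147)*4) = -3 + √(134/295 + 109*4) = -3 + √(134/295 + 436) = -3 + √(128754/295) = -3 + 3*√4220270/295 ≈ 17.891)
(G + z)/(173 - 2222) = (-19 + (-3 + 3*√4220270/295))/(173 - 2222) = (-22 + 3*√4220270/295)/(-2049) = (-22 + 3*√4220270/295)*(-1/2049) = 22/2049 - √4220270/201485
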